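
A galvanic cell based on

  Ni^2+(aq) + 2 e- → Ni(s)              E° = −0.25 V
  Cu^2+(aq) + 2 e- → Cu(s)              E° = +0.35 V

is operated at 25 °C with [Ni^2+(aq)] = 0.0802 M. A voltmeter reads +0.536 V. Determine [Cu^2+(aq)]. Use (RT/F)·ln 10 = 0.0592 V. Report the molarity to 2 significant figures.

0.00055 M

The Cu²⁺/Cu couple has the larger reduction potential, so it is the cathode: E°cell = +0.35 − (−0.25) = +0.60 V and n = 2.
Rearranging E = E° − (0.0592/n)·log Q gives log Q = 2(+0.60 − (+0.536))/0.0592 = 2.162.
Balancing electrons gives Cu^2+(aq) + Ni(s) → Cu(s) + Ni^2+(aq); thus Q = [Ni^2+(aq)] / [Cu^2+(aq)].
Isolating [Cu^2+(aq)] in Q = 10^{2.162} yields log [Cu^2+(aq)] = −3.258, i.e. 0.00055 M.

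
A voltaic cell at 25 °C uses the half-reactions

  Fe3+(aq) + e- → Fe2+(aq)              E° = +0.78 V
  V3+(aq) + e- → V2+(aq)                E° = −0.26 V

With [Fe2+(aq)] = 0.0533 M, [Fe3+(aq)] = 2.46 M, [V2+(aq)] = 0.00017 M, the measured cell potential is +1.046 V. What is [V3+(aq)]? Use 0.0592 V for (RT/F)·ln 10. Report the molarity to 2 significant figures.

0.0062 M

With Fe³⁺/Fe²⁺ at the cathode and V³⁺/V²⁺ at the anode, E°cell = +0.78 − (−0.26) = +1.04 V (n = 1).
Rearranging E = E° − (0.0592/n)·log Q gives log Q = 1(+1.04 − (+1.046))/0.0592 = −0.101.
For Fe3+(aq) + V2+(aq) → Fe2+(aq) + V3+(aq), the reaction quotient is Q = ([Fe2+(aq)]·[V3+(aq)]) / ([Fe3+(aq)]·[V2+(aq)]).
Substituting the known concentrations and solving, log [V3+(aq)] = −2.206 and [V3+(aq)] = 0.0062 M.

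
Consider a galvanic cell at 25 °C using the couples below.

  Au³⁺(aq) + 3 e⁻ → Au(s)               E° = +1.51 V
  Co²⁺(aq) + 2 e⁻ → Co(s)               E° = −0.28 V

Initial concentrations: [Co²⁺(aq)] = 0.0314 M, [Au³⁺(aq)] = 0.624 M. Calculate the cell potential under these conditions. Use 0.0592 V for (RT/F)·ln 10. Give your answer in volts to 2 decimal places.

+1.83 V

The Au³⁺/Au couple has the more positive E°, so it is the cathode; Co²⁺/Co is the anode.
E°cell = E°cat − E°an = +1.51 − (−0.28) = +1.79 V; n = 6.
The balanced reaction is 2 Au³⁺(aq) + 3 Co(s) → 2 Au(s) + 3 Co²⁺(aq), so Q = [Co²⁺(aq)]^3 / [Au³⁺(aq)]^2 = 7.95×10^−5 and log Q = −4.100.
By the Nernst equation, E = +1.79 − (0.0592/6)·(−4.100) = +1.83 V.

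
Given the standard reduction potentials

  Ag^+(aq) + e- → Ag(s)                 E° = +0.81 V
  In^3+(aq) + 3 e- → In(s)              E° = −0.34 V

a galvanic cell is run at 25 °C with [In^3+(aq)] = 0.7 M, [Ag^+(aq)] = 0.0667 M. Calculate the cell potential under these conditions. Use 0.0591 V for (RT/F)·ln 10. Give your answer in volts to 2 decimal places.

+1.08 V

Since E°(Ag⁺/Ag) > E°(In³⁺/In), Ag⁺/Ag serves as the cathode.
The standard potential is +0.81 − (−0.34) = +1.15 V and the balanced reaction transfers n = 3 electrons.
For the overall reaction 3 Ag^+(aq) + In(s) → 3 Ag(s) + In^3+(aq), Q = [In^3+(aq)] / [Ag^+(aq)]^3 = 2.36×10^3, giving log Q = 3.373.
E = E° − (0.0591/n)·log Q = +1.15 − (0.0591/3)(3.373) = +1.08 V.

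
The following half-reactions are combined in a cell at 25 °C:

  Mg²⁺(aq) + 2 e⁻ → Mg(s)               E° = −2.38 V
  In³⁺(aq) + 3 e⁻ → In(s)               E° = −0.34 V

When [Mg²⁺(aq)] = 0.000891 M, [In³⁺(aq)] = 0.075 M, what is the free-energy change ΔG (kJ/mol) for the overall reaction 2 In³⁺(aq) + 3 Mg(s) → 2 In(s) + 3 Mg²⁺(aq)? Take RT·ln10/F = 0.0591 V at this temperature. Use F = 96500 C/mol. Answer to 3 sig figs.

−1220 kJ/mol

The standard cell potential is −0.34 − (−2.38) = +2.04 V, with n = 6 electrons in the balanced equation.
The reaction quotient is [Mg²⁺(aq)]^3 / [In³⁺(aq)]^2 = 1.26×10^−7; by Nernst, E = +2.04 − (0.0591/6)(−6.900) = +2.1080 V.
ΔG = −nFE = −(6)(96500)(+2.1080) J/mol = −1220 kJ/mol.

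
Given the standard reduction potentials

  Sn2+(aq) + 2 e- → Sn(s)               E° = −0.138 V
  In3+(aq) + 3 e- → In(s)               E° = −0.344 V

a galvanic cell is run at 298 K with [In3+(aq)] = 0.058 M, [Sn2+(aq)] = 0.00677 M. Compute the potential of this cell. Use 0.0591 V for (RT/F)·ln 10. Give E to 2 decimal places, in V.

+0.17 V

The Sn²⁺/Sn couple has the more positive E°, so it is the cathode; In³⁺/In is the anode.
E°cell = E°cat − E°an = −0.138 − (−0.344) = +0.206 V; n = 6.
For the overall reaction 3 Sn2+(aq) + 2 In(s) → 3 Sn(s) + 2 In3+(aq), Q = [In3+(aq)]^2 / [Sn2+(aq)]^3 = 1.08×10^4, giving log Q = 4.035.
Applying E = E° − (RT ln10/nF)·log Q gives +0.206 − (0.0591/6)(4.035) = +0.17 V.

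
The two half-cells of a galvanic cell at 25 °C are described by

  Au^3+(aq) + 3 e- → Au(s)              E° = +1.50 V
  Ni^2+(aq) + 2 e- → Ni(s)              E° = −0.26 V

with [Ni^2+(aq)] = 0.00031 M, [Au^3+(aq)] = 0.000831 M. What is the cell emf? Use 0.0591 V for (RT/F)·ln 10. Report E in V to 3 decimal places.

Since E°(Au³⁺/Au) > E°(Ni²⁺/Ni), Au³⁺/Au serves as the cathode.
E°cell = +1.50 − (−0.26) = +1.76 V, with n = 6 electrons transferred.
For the overall reaction 2 Au^3+(aq) + 3 Ni(s) → 2 Au(s) + 3 Ni^2+(aq), Q = [Ni^2+(aq)]^3 / [Au^3+(aq)]^2 = 4.31×10^−5, giving log Q = −4.365.
Applying E = E° − (RT ln10/nF)·log Q gives +1.76 − (0.0591/6)(−4.365) = +1.803 V.

+1.803 V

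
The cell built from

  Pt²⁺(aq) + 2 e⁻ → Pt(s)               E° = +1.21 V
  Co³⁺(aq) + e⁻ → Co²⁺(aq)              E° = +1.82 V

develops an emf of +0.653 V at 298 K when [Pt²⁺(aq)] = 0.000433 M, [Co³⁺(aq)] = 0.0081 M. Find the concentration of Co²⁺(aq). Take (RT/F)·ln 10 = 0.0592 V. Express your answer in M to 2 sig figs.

0.073 M

The Co³⁺/Co²⁺ couple has the larger reduction potential, so it is the cathode: E°cell = +1.82 − (+1.21) = +0.61 V and n = 2.
Rearranging E = E° − (0.0592/n)·log Q gives log Q = 2(+0.61 − (+0.653))/0.0592 = −1.453.
For 2 Co³⁺(aq) + Pt(s) → 2 Co²⁺(aq) + Pt²⁺(aq), the reaction quotient is Q = ([Co²⁺(aq)]^2·[Pt²⁺(aq)]) / [Co³⁺(aq)]^2.
Solving for the unknown gives log [Co²⁺(aq)] = −1.136, so [Co²⁺(aq)] ≈ 0.073 M.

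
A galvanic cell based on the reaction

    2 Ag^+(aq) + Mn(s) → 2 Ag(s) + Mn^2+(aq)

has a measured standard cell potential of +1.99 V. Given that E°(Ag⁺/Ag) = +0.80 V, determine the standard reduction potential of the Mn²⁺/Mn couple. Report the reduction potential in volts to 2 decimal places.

In the reaction as written the Ag⁺/Ag couple is reduced (cathode) and Mn²⁺/Mn is oxidized (anode), so E°cell = E°(Ag⁺/Ag) − E°(Mn²⁺/Mn).
E°(Mn²⁺/Mn) = E°(cathode) − E°cell = +0.80 − (+1.99) = −1.19 V.

−1.19 V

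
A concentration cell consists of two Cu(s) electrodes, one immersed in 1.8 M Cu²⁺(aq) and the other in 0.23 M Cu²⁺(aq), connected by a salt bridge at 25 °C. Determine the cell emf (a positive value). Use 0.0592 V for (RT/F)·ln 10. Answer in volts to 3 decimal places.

0.026 V

For a concentration cell E°cell = 0, since both electrodes use the same couple.
The compartment with the higher Cu²⁺(aq) concentration (1.8 M) acts as the cathode; ions are reduced there and produced at the dilute (0.23 M) anode.
With n = 2, Ecell = −(0.0592/2)·log([dilute]/[conc]) = −(0.0592/2)·log(0.23/1.8) = +0.026 V.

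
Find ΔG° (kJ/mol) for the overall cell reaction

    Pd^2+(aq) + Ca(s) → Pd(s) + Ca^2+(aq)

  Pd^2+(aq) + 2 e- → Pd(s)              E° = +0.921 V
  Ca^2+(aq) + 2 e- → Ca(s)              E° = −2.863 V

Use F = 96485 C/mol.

In the reaction as written Pd^2+(aq) is reduced, so the Pd²⁺/Pd couple is the cathode and Ca²⁺/Ca is the anode.
E°cell = +0.921 − (−2.863) = +3.784 V; balancing electrons gives n = 2.
ΔG° = −nFE°cell = −(2)(96485)(+3.784) J/mol = −730 kJ/mol.

−730 kJ/mol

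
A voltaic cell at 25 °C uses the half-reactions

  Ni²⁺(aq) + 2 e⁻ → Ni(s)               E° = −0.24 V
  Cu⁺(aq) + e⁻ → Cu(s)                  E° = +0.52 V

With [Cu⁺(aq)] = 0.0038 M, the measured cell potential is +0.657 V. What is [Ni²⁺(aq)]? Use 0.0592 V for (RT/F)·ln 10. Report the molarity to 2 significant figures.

0.044 M

With Cu⁺/Cu at the cathode and Ni²⁺/Ni at the anode, E°cell = +0.52 − (−0.24) = +0.76 V (n = 2).
From the Nernst equation, log Q = n(E° − E)/0.0592 = 2·(+0.76 − (+0.657))/0.0592 = 3.480.
Balancing electrons gives 2 Cu⁺(aq) + Ni(s) → 2 Cu(s) + Ni²⁺(aq); thus Q = [Ni²⁺(aq)] / [Cu⁺(aq)]^2.
Substituting the known concentrations and solving, log [Ni²⁺(aq)] = −1.360 and [Ni²⁺(aq)] = 0.044 M.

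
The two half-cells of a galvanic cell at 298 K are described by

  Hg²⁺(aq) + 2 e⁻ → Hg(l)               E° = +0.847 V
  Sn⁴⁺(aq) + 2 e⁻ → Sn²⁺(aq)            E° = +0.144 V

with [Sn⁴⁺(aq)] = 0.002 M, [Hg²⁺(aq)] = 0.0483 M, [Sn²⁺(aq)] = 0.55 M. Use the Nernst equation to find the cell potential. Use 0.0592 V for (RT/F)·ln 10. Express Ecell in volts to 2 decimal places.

Since E°(Hg²⁺/Hg) > E°(Sn⁴⁺/Sn²⁺), Hg²⁺/Hg serves as the cathode.
E°cell = +0.847 − (+0.144) = +0.703 V, with n = 2 electrons transferred.
The balanced reaction is Hg²⁺(aq) + Sn²⁺(aq) → Hg(l) + Sn⁴⁺(aq), so Q = [Sn⁴⁺(aq)] / ([Hg²⁺(aq)]·[Sn²⁺(aq)]) = 0.0753 and log Q = −1.123.
E = E° − (0.0592/n)·log Q = +0.703 − (0.0592/2)(−1.123) = +0.74 V.

+0.74 V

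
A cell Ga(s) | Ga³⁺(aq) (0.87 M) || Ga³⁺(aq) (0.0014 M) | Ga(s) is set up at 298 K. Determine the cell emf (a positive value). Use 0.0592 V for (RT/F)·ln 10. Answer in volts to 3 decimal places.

0.055 V

For a concentration cell E°cell = 0, since both electrodes use the same couple.
The compartment with the higher Ga³⁺(aq) concentration (0.87 M) acts as the cathode; ions are reduced there and produced at the dilute (0.0014 M) anode.
With n = 3, Ecell = −(0.0592/3)·log([dilute]/[conc]) = −(0.0592/3)·log(0.0014/0.87) = +0.055 V.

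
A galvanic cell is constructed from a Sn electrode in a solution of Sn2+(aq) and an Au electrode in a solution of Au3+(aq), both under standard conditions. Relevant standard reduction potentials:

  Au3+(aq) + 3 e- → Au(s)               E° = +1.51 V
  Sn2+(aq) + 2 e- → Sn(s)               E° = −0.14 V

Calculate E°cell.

Of the two couples in this cell, the one with the more positive reduction potential is reduced at the cathode: here that is Au³⁺/Au (+1.51 V); Sn²⁺/Sn (−0.14 V) is the anode.
E°cell = E°(cathode) − E°(anode) = +1.51 − (−0.14) = +1.65 V.

+1.65 V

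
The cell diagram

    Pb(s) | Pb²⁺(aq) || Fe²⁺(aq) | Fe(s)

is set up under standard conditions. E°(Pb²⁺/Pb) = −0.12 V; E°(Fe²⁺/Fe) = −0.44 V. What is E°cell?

By convention the left-hand electrode in cell notation is the anode (oxidation) and the right-hand electrode is the cathode (reduction).
E°cell = E°(right) − E°(left) = −0.44 − (−0.12) = −0.32 V.
The negative sign shows that, as written, the cell would require an external voltage to drive the reaction.

−0.32 V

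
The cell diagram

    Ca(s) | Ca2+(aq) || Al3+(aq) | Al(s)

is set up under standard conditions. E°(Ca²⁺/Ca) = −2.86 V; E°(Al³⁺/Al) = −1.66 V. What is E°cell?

+1.20 V

By convention the left-hand electrode in cell notation is the anode (oxidation) and the right-hand electrode is the cathode (reduction).
E°cell = E°(right) − E°(left) = −1.66 − (−2.86) = +1.20 V.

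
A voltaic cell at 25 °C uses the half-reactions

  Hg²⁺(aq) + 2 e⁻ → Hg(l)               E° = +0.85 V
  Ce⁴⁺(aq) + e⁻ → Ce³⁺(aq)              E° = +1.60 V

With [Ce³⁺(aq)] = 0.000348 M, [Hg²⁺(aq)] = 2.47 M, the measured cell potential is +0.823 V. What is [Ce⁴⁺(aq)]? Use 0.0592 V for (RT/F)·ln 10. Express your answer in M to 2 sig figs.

0.0094 M

Ce⁴⁺/Ce³⁺ is the cathode (higher E°); E°cell = +1.60 − (+0.85) = +0.75 V with n = 2.
Since E = E° − (0.0592/n)·log Q, log Q = n(E° − E)/0.0592 = −2.466.
For 2 Ce⁴⁺(aq) + Hg(l) → 2 Ce³⁺(aq) + Hg²⁺(aq), the reaction quotient is Q = ([Ce³⁺(aq)]^2·[Hg²⁺(aq)]) / [Ce⁴⁺(aq)]^2.
Substituting the known concentrations and solving, log [Ce⁴⁺(aq)] = −2.029 and [Ce⁴⁺(aq)] = 0.0094 M.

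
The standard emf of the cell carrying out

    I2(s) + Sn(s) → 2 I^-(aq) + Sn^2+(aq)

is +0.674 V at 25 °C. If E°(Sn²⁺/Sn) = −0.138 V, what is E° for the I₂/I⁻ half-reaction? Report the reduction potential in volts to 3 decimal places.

+0.536 V

In the reaction as written the I₂/I⁻ couple is reduced (cathode) and Sn²⁺/Sn is oxidized (anode), so E°cell = E°(I₂/I⁻) − E°(Sn²⁺/Sn).
E°(I₂/I⁻) = E°cell + E°(anode) = +0.674 + (−0.138) = +0.536 V.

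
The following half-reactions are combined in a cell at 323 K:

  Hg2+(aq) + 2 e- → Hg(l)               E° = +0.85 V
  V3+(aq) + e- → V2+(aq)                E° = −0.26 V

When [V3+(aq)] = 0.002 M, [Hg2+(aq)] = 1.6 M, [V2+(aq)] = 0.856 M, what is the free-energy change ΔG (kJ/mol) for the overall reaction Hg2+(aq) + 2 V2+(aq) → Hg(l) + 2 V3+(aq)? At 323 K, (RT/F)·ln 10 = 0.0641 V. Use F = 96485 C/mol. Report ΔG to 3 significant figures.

−248 kJ/mol

With Hg²⁺/Hg reduced at the cathode, E°cell = +0.85 − (−0.26) = +1.11 V and n = 2.
Q = [V3+(aq)]^2 / ([Hg2+(aq)]·[V2+(aq)]^2) = 3.41×10^−6, so log Q = −5.467 and E = +1.11 − (0.0641/2)(−5.467) = +1.2852 V.
ΔG = −nFE = −(2)(96485)(+1.2852) J/mol = −248 kJ/mol.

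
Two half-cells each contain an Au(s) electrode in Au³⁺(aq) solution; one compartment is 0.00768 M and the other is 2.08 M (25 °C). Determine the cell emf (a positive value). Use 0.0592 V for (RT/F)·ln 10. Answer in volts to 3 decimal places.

0.048 V

For a concentration cell E°cell = 0, since both electrodes use the same couple.
The compartment with the higher Au³⁺(aq) concentration (2.08 M) acts as the cathode; ions are reduced there and produced at the dilute (0.00768 M) anode.
With n = 3, Ecell = −(0.0592/3)·log([dilute]/[conc]) = −(0.0592/3)·log(0.00768/2.08) = +0.048 V.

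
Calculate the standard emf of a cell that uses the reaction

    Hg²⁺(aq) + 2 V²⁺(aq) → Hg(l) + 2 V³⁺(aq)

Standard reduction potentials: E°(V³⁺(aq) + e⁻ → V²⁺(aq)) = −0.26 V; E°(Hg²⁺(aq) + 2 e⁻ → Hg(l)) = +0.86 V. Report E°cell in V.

In the reaction as written, Hg²⁺(aq) is reduced (cathode) and V³⁺(aq) is produced by oxidation at the anode.
E°cell = E°(cathode) − E°(anode) = +0.86 − (−0.26) = +1.12 V.

+1.12 V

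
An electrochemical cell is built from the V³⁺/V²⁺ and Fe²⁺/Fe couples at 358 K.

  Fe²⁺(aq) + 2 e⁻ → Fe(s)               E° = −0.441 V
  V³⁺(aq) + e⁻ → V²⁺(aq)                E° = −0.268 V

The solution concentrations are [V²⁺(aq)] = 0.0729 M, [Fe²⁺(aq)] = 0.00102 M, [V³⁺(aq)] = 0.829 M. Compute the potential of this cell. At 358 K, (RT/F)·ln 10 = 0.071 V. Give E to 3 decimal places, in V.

Since E°(V³⁺/V²⁺) > E°(Fe²⁺/Fe), V³⁺/V²⁺ serves as the cathode.
The standard potential is −0.268 − (−0.441) = +0.173 V and the balanced reaction transfers n = 2 electrons.
For the overall reaction 2 V³⁺(aq) + Fe(s) → 2 V²⁺(aq) + Fe²⁺(aq), Q = ([V²⁺(aq)]^2·[Fe²⁺(aq)]) / [V³⁺(aq)]^2 = 7.89×10^−6, giving log Q = −5.103.
By the Nernst equation, E = +0.173 − (0.071/2)·(−5.103) = +0.354 V.

+0.354 V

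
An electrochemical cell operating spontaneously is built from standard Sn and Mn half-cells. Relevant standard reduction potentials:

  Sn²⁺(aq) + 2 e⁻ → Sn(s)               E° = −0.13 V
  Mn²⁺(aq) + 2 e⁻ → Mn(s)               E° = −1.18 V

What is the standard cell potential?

The Sn²⁺/Sn couple has the higher E°, so Sn ion is reduced (cathode) and Mn is oxidized (anode).
E°cell = E°(cathode) − E°(anode) = −0.13 − (−1.18) = +1.05 V.

+1.05 V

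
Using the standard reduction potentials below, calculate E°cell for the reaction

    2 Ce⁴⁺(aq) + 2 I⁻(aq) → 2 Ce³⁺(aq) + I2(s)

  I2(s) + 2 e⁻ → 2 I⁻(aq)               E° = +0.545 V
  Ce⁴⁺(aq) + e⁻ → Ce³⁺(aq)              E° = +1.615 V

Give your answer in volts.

In the reaction as written, Ce⁴⁺(aq) is reduced (cathode) and I2(s) is produced by oxidation at the anode.
E°cell = E°(cathode) − E°(anode) = +1.615 − (+0.545) = +1.070 V.

+1.070 V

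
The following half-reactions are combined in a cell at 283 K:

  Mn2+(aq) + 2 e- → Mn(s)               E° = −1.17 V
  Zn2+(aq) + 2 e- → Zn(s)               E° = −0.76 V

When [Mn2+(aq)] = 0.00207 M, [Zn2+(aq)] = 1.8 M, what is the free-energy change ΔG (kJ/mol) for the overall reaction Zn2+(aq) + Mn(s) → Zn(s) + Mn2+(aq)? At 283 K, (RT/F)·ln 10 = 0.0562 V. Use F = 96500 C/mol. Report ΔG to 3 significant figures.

E°cell = −0.76 − (−1.17) = +0.41 V; the balanced reaction transfers n = 2 electrons.
The reaction quotient is [Mn2+(aq)] / [Zn2+(aq)] = 0.00115; by Nernst, E = +0.41 − (0.0562/2)(−2.939) = +0.4926 V.
Then ΔG = −nFE = −2 × 96500 × +0.4926 J/mol = −95.1 kJ/mol.

−95.1 kJ/mol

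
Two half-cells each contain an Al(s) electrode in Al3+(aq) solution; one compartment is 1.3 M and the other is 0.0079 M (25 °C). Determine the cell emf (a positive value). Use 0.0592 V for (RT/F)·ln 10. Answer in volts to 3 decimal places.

0.044 V

For a concentration cell E°cell = 0, since both electrodes use the same couple.
The compartment with the higher Al3+(aq) concentration (1.3 M) acts as the cathode; ions are reduced there and produced at the dilute (0.0079 M) anode.
With n = 3, Ecell = −(0.0592/3)·log([dilute]/[conc]) = −(0.0592/3)·log(0.0079/1.3) = +0.044 V.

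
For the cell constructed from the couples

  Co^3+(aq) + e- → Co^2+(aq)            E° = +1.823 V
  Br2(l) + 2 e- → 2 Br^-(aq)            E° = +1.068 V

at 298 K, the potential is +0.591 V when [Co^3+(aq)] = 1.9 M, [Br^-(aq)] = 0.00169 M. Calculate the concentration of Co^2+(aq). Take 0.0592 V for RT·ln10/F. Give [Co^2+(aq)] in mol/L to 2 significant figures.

With Co³⁺/Co²⁺ at the cathode and Br₂/Br⁻ at the anode, E°cell = +1.823 − (+1.068) = +0.755 V (n = 2).
From the Nernst equation, log Q = n(E° − E)/0.0592 = 2·(+0.755 − (+0.591))/0.0592 = 5.541.
Balancing electrons gives 2 Co^3+(aq) + 2 Br^-(aq) → 2 Co^2+(aq) + Br2(l); thus Q = [Co^2+(aq)]^2 / ([Co^3+(aq)]^2·[Br^-(aq)]^2).
Substituting the known concentrations and solving, log [Co^2+(aq)] = 0.277 and [Co^2+(aq)] = 1.9 M.

1.9 M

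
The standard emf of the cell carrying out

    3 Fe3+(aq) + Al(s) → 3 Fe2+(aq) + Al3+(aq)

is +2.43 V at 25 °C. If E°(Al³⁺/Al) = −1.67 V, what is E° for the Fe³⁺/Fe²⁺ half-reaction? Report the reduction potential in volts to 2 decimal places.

+0.76 V

In the reaction as written the Fe³⁺/Fe²⁺ couple is reduced (cathode) and Al³⁺/Al is oxidized (anode), so E°cell = E°(Fe³⁺/Fe²⁺) − E°(Al³⁺/Al).
E°(Fe³⁺/Fe²⁺) = E°cell + E°(anode) = +2.43 + (−1.67) = +0.76 V.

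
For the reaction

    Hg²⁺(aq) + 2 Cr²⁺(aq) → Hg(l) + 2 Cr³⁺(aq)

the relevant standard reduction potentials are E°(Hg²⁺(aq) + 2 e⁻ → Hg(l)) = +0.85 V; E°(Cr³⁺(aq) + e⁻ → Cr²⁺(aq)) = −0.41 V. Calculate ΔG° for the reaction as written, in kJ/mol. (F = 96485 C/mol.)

−243 kJ/mol

In the reaction as written Hg²⁺(aq) is reduced, so the Hg²⁺/Hg couple is the cathode and Cr³⁺/Cr²⁺ is the anode.
E°cell = +0.85 − (−0.41) = +1.26 V; balancing electrons gives n = 2.
ΔG° = −nFE°cell = −(2)(96485)(+1.26) J/mol = −243 kJ/mol.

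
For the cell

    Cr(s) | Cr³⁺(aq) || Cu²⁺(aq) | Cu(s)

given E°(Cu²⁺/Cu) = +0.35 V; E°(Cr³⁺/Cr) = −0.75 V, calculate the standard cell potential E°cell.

By convention the left-hand electrode in cell notation is the anode (oxidation) and the right-hand electrode is the cathode (reduction).
E°cell = E°(right) − E°(left) = +0.35 − (−0.75) = +1.10 V.

+1.10 V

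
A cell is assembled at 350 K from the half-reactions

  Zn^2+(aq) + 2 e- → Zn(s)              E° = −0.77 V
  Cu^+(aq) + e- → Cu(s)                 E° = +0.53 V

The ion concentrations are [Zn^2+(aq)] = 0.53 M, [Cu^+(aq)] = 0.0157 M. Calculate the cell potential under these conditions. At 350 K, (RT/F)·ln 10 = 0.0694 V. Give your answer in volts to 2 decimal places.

Cu⁺/Cu is reduced (cathode, E° = +0.53 V) and Zn²⁺/Zn is oxidized (anode).
E°cell = E°cat − E°an = +0.53 − (−0.77) = +1.30 V; n = 2.
Balancing gives 2 Cu^+(aq) + Zn(s) → 2 Cu(s) + Zn^2+(aq); hence Q = [Zn^2+(aq)] / [Cu^+(aq)]^2 = 2.15×10^3 (log Q = 3.332).
Applying E = E° − (RT ln10/nF)·log Q gives +1.30 − (0.0694/2)(3.332) = +1.18 V.

+1.18 V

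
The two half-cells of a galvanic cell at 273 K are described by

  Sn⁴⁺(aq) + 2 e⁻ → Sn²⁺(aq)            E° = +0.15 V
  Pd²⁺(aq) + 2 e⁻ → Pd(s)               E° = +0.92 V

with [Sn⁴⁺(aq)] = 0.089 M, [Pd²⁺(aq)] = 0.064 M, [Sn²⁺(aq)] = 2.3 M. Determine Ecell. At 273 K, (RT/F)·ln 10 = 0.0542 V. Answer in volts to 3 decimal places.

Since E°(Pd²⁺/Pd) > E°(Sn⁴⁺/Sn²⁺), Pd²⁺/Pd serves as the cathode.
E°cell = E°cat − E°an = +0.92 − (+0.15) = +0.77 V; n = 2.
Balancing gives Pd²⁺(aq) + Sn²⁺(aq) → Pd(s) + Sn⁴⁺(aq); hence Q = [Sn⁴⁺(aq)] / ([Pd²⁺(aq)]·[Sn²⁺(aq)]) = 0.605 (log Q = −0.219).
E = E° − (0.0542/n)·log Q = +0.77 − (0.0542/2)(−0.219) = +0.776 V.

+0.776 V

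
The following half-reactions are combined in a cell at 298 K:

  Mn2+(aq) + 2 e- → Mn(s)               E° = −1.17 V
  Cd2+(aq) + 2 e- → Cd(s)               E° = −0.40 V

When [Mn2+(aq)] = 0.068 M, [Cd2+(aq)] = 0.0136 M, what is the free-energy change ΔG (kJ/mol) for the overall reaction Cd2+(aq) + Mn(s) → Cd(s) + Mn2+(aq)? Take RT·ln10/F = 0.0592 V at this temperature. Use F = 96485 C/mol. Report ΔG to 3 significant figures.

−145 kJ/mol

The standard cell potential is −0.40 − (−1.17) = +0.77 V, with n = 2 electrons in the balanced equation.
Here Q = [Mn2+(aq)] / [Cd2+(aq)] = 5 (log Q = 0.699), giving E = +0.77 − (0.0592/2)·(0.699) = +0.7493 V.
Finally ΔG = −nFE = −(2)(96485 C/mol)(+0.7493 V) = −145 kJ/mol.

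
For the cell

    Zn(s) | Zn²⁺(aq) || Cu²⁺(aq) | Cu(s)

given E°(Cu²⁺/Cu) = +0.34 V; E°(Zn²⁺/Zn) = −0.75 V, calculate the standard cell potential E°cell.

By convention the left-hand electrode in cell notation is the anode (oxidation) and the right-hand electrode is the cathode (reduction).
E°cell = E°(right) − E°(left) = +0.34 − (−0.75) = +1.09 V.

+1.09 V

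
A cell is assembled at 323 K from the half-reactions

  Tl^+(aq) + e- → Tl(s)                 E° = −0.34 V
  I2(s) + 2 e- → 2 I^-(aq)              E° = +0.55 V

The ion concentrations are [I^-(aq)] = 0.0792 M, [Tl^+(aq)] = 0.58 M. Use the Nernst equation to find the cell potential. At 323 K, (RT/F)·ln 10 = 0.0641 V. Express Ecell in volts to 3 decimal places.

+0.976 V

I₂/I⁻ is reduced (cathode, E° = +0.55 V) and Tl⁺/Tl is oxidized (anode).
E°cell = +0.55 − (−0.34) = +0.89 V, with n = 2 electrons transferred.
The balanced reaction is I2(s) + 2 Tl(s) → 2 I^-(aq) + 2 Tl^+(aq), so Q = [I^-(aq)]^2·[Tl^+(aq)]^2 = 0.00211 and log Q = −2.676.
E = E° − (0.0641/n)·log Q = +0.89 − (0.0641/2)(−2.676) = +0.976 V.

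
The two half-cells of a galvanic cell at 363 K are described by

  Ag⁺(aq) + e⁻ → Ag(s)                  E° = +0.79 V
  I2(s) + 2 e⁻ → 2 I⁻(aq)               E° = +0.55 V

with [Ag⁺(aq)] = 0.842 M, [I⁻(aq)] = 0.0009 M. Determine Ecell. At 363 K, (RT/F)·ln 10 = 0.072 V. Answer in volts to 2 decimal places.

Since E°(Ag⁺/Ag) > E°(I₂/I⁻), Ag⁺/Ag serves as the cathode.
E°cell = +0.79 − (+0.55) = +0.24 V, with n = 2 electrons transferred.
For the overall reaction 2 Ag⁺(aq) + 2 I⁻(aq) → 2 Ag(s) + I2(s), Q = 1 / ([Ag⁺(aq)]^2·[I⁻(aq)]^2) = 1.74×10^6, giving log Q = 6.241.
Applying E = E° − (RT ln10/nF)·log Q gives +0.24 − (0.072/2)(6.241) = +0.02 V.

+0.02 V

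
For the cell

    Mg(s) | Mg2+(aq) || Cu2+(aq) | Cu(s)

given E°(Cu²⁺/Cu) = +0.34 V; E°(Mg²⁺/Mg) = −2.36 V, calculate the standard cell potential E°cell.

By convention the left-hand electrode in cell notation is the anode (oxidation) and the right-hand electrode is the cathode (reduction).
E°cell = E°(right) − E°(left) = +0.34 − (−2.36) = +2.70 V.

+2.70 V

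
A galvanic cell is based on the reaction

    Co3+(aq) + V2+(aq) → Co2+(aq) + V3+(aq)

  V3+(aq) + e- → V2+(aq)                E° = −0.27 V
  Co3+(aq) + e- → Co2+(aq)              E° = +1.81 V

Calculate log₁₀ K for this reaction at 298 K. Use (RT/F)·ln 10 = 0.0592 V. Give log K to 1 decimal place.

The Co³⁺/Co²⁺ couple is reduced (cathode); E°cell = +1.81 − (−0.27) = +2.08 V with n = 1.
At equilibrium E = 0, so log K = nE°cell / 0.0592 = (1)(+2.08) / 0.0592 = 35.1.

log K = 35.1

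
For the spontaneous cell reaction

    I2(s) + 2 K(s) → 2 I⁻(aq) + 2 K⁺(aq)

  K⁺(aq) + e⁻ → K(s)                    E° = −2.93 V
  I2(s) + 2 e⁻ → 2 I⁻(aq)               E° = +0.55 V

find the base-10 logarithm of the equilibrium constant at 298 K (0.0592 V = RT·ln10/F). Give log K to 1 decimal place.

log K = 117.6

The I₂/I⁻ couple is reduced (cathode); E°cell = +0.55 − (−2.93) = +3.48 V with n = 2.
At equilibrium E = 0, so log K = nE°cell / 0.0592 = (2)(+3.48) / 0.0592 = 117.6.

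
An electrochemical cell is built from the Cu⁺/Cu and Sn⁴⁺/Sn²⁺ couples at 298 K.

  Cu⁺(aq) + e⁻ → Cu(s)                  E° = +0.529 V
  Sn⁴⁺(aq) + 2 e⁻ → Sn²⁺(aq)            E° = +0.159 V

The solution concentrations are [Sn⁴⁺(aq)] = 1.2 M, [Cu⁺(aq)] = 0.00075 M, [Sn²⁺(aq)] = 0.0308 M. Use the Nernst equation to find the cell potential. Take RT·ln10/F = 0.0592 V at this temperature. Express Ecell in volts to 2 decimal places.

+0.14 V

The Cu⁺/Cu couple has the more positive E°, so it is the cathode; Sn⁴⁺/Sn²⁺ is the anode.
E°cell = +0.529 − (+0.159) = +0.370 V, with n = 2 electrons transferred.
Balancing gives 2 Cu⁺(aq) + Sn²⁺(aq) → 2 Cu(s) + Sn⁴⁺(aq); hence Q = [Sn⁴⁺(aq)] / ([Cu⁺(aq)]^2·[Sn²⁺(aq)]) = 6.93×10^7 (log Q = 7.841).
By the Nernst equation, E = +0.370 − (0.0592/2)·(7.841) = +0.14 V.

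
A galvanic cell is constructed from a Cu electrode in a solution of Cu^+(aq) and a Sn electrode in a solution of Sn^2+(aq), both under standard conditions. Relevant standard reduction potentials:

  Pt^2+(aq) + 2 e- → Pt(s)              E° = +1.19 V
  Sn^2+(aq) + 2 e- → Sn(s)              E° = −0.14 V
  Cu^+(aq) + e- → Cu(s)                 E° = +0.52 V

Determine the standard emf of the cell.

The Cu⁺/Cu couple has the higher E°, so Cu ion is reduced (cathode) and Sn is oxidized (anode).
E°cell = E°(cathode) − E°(anode) = +0.52 − (−0.14) = +0.66 V.

+0.66 V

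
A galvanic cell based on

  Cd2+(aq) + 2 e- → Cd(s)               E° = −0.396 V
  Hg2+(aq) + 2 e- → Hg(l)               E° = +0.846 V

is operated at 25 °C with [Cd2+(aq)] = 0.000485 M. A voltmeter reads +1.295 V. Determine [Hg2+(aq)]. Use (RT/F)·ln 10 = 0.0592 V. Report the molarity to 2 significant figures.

The Hg²⁺/Hg couple has the larger reduction potential, so it is the cathode: E°cell = +0.846 − (−0.396) = +1.242 V and n = 2.
From the Nernst equation, log Q = n(E° − E)/0.0592 = 2·(+1.242 − (+1.295))/0.0592 = −1.791.
Balancing electrons gives Hg2+(aq) + Cd(s) → Hg(l) + Cd2+(aq); thus Q = [Cd2+(aq)] / [Hg2+(aq)].
Solving for the unknown gives log [Hg2+(aq)] = −1.523, so [Hg2+(aq)] ≈ 0.030 M.

0.030 M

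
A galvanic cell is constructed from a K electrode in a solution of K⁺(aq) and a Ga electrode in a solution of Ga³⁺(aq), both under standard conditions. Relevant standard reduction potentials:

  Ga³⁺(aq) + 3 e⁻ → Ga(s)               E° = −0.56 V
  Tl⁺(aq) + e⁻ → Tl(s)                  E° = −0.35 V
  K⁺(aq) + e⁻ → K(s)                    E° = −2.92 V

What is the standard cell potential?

The Ga³⁺/Ga couple has the higher E°, so Ga ion is reduced (cathode) and K is oxidized (anode).
E°cell = E°(cathode) − E°(anode) = −0.56 − (−2.92) = +2.36 V.

+2.36 V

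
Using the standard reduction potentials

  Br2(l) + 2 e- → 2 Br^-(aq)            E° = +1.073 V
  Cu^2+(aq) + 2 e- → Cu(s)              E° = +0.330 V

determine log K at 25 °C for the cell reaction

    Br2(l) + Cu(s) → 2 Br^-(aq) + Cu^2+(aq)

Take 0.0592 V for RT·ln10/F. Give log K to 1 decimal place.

log K = 25.1

The Br₂/Br⁻ couple is reduced (cathode); E°cell = +1.073 − (+0.330) = +0.743 V with n = 2.
At equilibrium E = 0, so log K = nE°cell / 0.0592 = (2)(+0.743) / 0.0592 = 25.1.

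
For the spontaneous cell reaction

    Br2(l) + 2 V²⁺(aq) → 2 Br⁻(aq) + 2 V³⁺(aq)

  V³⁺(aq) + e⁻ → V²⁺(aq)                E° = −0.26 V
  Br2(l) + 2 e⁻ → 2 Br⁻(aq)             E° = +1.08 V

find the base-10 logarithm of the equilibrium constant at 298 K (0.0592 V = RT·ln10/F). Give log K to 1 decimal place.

The Br₂/Br⁻ couple is reduced (cathode); E°cell = +1.08 − (−0.26) = +1.34 V with n = 2.
At equilibrium E = 0, so log K = nE°cell / 0.0592 = (2)(+1.34) / 0.0592 = 45.3.

log K = 45.3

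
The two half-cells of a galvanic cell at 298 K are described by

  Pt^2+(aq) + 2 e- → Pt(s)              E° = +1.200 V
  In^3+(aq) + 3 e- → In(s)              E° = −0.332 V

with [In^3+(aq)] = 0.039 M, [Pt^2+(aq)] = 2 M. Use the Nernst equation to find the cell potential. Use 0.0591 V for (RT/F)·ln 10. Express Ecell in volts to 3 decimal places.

+1.569 V

The Pt²⁺/Pt couple has the more positive E°, so it is the cathode; In³⁺/In is the anode.
E°cell = E°cat − E°an = +1.200 − (−0.332) = +1.532 V; n = 6.
For the overall reaction 3 Pt^2+(aq) + 2 In(s) → 3 Pt(s) + 2 In^3+(aq), Q = [In^3+(aq)]^2 / [Pt^2+(aq)]^3 = 0.00019, giving log Q = −3.721.
Applying E = E° − (RT ln10/nF)·log Q gives +1.532 − (0.0591/6)(−3.721) = +1.569 V.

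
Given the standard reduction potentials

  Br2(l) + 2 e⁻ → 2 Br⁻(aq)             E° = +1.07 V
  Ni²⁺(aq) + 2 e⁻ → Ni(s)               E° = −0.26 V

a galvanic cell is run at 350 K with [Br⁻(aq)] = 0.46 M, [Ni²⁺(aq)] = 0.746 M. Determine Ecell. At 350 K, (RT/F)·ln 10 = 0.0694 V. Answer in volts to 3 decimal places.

Br₂/Br⁻ is reduced (cathode, E° = +1.07 V) and Ni²⁺/Ni is oxidized (anode).
The standard potential is +1.07 − (−0.26) = +1.33 V and the balanced reaction transfers n = 2 electrons.
Balancing gives Br2(l) + Ni(s) → 2 Br⁻(aq) + Ni²⁺(aq); hence Q = [Br⁻(aq)]^2·[Ni²⁺(aq)] = 0.158 (log Q = −0.802).
Applying E = E° − (RT ln10/nF)·log Q gives +1.33 − (0.0694/2)(−0.802) = +1.358 V.

+1.358 V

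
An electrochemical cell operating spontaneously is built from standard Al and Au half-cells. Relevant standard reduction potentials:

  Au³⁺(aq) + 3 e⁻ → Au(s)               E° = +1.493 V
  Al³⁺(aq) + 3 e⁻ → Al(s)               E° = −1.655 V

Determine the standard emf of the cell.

Of the two couples in this cell, the one with the more positive reduction potential is reduced at the cathode: here that is Au³⁺/Au (+1.493 V); Al³⁺/Al (−1.655 V) is the anode.
E°cell = E°(cathode) − E°(anode) = +1.493 − (−1.655) = +3.148 V.

+3.148 V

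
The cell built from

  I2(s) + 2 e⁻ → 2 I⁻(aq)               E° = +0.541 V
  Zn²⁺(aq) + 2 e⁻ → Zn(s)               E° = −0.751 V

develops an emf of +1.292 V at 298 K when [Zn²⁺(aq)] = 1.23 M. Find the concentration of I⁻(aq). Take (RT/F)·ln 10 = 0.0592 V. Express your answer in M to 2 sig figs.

0.90 M

I₂/I⁻ is the cathode (higher E°); E°cell = +0.541 − (−0.751) = +1.292 V with n = 2.
Since E = E° − (0.0592/n)·log Q, log Q = n(E° − E)/0.0592 = 0.000.
For I2(s) + Zn(s) → 2 I⁻(aq) + Zn²⁺(aq), the reaction quotient is Q = [I⁻(aq)]^2·[Zn²⁺(aq)].
Substituting the known concentrations and solving, log [I⁻(aq)] = −0.045 and [I⁻(aq)] = 0.90 M.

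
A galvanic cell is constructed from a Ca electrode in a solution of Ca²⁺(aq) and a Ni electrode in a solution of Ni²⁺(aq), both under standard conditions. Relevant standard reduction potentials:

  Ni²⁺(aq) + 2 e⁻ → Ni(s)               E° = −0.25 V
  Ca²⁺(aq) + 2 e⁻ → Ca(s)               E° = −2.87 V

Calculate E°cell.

The Ni²⁺/Ni couple has the higher E°, so Ni ion is reduced (cathode) and Ca is oxidized (anode).
E°cell = E°(cathode) − E°(anode) = −0.25 − (−2.87) = +2.62 V.

+2.62 V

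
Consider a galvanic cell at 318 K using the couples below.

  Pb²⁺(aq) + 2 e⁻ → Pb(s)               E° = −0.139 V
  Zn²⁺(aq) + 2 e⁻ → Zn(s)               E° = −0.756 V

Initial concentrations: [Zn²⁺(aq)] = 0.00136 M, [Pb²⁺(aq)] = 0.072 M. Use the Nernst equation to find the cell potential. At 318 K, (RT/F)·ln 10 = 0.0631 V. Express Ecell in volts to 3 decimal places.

Since E°(Pb²⁺/Pb) > E°(Zn²⁺/Zn), Pb²⁺/Pb serves as the cathode.
E°cell = E°cat − E°an = −0.139 − (−0.756) = +0.617 V; n = 2.
Balancing gives Pb²⁺(aq) + Zn(s) → Pb(s) + Zn²⁺(aq); hence Q = [Zn²⁺(aq)] / [Pb²⁺(aq)] = 0.0189 (log Q = −1.724).
E = E° − (0.0631/n)·log Q = +0.617 − (0.0631/2)(−1.724) = +0.671 V.

+0.671 V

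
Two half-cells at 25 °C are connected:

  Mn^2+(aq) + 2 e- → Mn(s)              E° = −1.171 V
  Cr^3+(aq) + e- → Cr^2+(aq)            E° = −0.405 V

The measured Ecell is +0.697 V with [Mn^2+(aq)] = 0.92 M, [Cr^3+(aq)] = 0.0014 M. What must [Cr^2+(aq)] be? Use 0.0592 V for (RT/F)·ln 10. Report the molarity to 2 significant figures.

Cr³⁺/Cr²⁺ is the cathode (higher E°); E°cell = −0.405 − (−1.171) = +0.766 V with n = 2.
From the Nernst equation, log Q = n(E° − E)/0.0592 = 2·(+0.766 − (+0.697))/0.0592 = 2.331.
The balanced reaction is 2 Cr^3+(aq) + Mn(s) → 2 Cr^2+(aq) + Mn^2+(aq), so Q = ([Cr^2+(aq)]^2·[Mn^2+(aq)]) / [Cr^3+(aq)]^2.
Isolating [Cr^2+(aq)] in Q = 10^{2.331} yields log [Cr^2+(aq)] = −1.670, i.e. 0.021 M.

0.021 M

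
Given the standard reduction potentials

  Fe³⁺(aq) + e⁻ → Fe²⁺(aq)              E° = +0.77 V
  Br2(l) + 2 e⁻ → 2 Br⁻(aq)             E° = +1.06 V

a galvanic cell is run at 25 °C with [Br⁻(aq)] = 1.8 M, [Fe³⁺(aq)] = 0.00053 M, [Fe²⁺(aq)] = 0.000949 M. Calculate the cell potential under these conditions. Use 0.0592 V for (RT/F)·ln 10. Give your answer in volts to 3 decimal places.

Br₂/Br⁻ is reduced (cathode, E° = +1.06 V) and Fe³⁺/Fe²⁺ is oxidized (anode).
E°cell = +1.06 − (+0.77) = +0.29 V, with n = 2 electrons transferred.
For the overall reaction Br2(l) + 2 Fe²⁺(aq) → 2 Br⁻(aq) + 2 Fe³⁺(aq), Q = ([Br⁻(aq)]^2·[Fe³⁺(aq)]^2) / [Fe²⁺(aq)]^2 = 1.01, giving log Q = 0.005.
Applying E = E° − (RT ln10/nF)·log Q gives +0.29 − (0.0592/2)(0.005) = +0.290 V.

+0.290 V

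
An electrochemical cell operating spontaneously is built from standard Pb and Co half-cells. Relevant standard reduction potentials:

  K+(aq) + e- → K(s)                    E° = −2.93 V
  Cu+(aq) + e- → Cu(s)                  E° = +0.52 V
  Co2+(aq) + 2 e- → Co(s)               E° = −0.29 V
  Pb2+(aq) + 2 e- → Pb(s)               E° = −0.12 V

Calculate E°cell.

The Pb²⁺/Pb couple has the higher E°, so Pb ion is reduced (cathode) and Co is oxidized (anode).
E°cell = E°(cathode) − E°(anode) = −0.12 − (−0.29) = +0.17 V.

+0.17 V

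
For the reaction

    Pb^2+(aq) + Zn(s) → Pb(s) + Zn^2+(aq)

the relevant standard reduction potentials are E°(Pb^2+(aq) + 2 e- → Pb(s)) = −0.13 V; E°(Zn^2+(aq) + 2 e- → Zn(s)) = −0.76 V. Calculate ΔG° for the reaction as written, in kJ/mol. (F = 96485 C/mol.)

In the reaction as written Pb^2+(aq) is reduced, so the Pb²⁺/Pb couple is the cathode and Zn²⁺/Zn is the anode.
E°cell = −0.13 − (−0.76) = +0.63 V; balancing electrons gives n = 2.
ΔG° = −nFE°cell = −(2)(96485)(+0.63) J/mol = −122 kJ/mol.

−122 kJ/mol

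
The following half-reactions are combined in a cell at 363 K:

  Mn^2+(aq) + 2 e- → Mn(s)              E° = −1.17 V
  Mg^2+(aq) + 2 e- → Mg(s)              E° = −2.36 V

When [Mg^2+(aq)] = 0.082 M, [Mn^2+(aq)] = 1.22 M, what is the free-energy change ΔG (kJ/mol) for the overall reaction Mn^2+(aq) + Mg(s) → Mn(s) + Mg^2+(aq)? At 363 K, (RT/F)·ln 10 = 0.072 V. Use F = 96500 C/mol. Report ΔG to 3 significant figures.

−238 kJ/mol

With Mn²⁺/Mn reduced at the cathode, E°cell = −1.17 − (−2.36) = +1.19 V and n = 2.
Q = [Mg^2+(aq)] / [Mn^2+(aq)] = 0.0672, so log Q = −1.173 and E = +1.19 − (0.072/2)(−1.173) = +1.2322 V.
Then ΔG = −nFE = −2 × 96500 × +1.2322 J/mol = −238 kJ/mol.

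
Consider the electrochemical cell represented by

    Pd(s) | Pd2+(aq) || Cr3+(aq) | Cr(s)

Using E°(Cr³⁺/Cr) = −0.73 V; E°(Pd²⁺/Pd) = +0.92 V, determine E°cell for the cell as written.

−1.65 V

By convention the left-hand electrode in cell notation is the anode (oxidation) and the right-hand electrode is the cathode (reduction).
E°cell = E°(right) − E°(left) = −0.73 − (+0.92) = −1.65 V.
The negative sign shows that, as written, the cell would require an external voltage to drive the reaction.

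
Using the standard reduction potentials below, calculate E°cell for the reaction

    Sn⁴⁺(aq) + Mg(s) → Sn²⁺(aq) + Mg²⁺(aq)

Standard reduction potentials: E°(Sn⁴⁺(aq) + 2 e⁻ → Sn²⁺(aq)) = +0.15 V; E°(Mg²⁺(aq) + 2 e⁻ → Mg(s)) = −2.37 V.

+2.52 V

Sn⁴⁺(aq) gains electrons, so the Sn⁴⁺/Sn²⁺ couple is the cathode; the Mg²⁺/Mg couple is the anode.
E°cell = E°(cathode) − E°(anode) = +0.15 − (−2.37) = +2.52 V.
The positive value indicates the reaction is spontaneous as written.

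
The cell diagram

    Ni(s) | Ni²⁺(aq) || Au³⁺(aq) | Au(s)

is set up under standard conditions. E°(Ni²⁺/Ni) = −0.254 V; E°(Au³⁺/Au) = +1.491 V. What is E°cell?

By convention the left-hand electrode in cell notation is the anode (oxidation) and the right-hand electrode is the cathode (reduction).
E°cell = E°(right) − E°(left) = +1.491 − (−0.254) = +1.745 V.

+1.745 V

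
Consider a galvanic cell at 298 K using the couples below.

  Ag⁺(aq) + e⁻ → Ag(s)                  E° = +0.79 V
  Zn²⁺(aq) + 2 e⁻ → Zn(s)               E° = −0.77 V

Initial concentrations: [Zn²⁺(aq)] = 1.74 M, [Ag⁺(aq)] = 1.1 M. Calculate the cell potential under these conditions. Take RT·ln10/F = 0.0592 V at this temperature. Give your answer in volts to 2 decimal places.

+1.56 V

Since E°(Ag⁺/Ag) > E°(Zn²⁺/Zn), Ag⁺/Ag serves as the cathode.
E°cell = +0.79 − (−0.77) = +1.56 V, with n = 2 electrons transferred.
Balancing gives 2 Ag⁺(aq) + Zn(s) → 2 Ag(s) + Zn²⁺(aq); hence Q = [Zn²⁺(aq)] / [Ag⁺(aq)]^2 = 1.44 (log Q = 0.158).
Applying E = E° − (RT ln10/nF)·log Q gives +1.56 − (0.0592/2)(0.158) = +1.56 V.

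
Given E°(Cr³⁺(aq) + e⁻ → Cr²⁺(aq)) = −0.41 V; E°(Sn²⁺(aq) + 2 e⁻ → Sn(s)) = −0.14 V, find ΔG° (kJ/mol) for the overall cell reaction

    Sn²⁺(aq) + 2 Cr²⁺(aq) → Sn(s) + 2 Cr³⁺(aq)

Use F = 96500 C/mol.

In the reaction as written Sn²⁺(aq) is reduced, so the Sn²⁺/Sn couple is the cathode and Cr³⁺/Cr²⁺ is the anode.
E°cell = −0.14 − (−0.41) = +0.27 V; balancing electrons gives n = 2.
ΔG° = −nFE°cell = −(2)(96500)(+0.27) J/mol = −52.1 kJ/mol.

−52.1 kJ/mol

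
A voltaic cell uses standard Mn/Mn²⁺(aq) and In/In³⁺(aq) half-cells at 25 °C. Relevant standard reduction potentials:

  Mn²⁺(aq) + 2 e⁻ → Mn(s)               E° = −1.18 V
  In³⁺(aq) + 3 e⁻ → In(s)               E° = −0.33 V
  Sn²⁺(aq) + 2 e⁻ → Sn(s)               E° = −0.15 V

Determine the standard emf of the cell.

The In³⁺/In couple has the higher E°, so In ion is reduced (cathode) and Mn is oxidized (anode).
E°cell = E°(cathode) − E°(anode) = −0.33 − (−1.18) = +0.85 V.

+0.85 V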